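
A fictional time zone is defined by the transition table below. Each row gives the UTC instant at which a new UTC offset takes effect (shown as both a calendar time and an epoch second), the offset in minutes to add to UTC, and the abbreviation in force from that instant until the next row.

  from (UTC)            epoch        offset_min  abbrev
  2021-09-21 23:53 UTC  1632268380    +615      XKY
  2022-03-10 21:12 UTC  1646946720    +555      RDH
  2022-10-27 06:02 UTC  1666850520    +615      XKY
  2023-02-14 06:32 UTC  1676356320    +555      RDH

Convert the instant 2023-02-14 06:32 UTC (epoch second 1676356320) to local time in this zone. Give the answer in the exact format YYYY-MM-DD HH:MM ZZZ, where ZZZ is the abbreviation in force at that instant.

2023-02-14 15:47 RDH

Query: 2023-02-14 06:32 UTC
Rule 4/4 (RDH, +09:15): 2023-02-14 06:32 UTC ≤ query < +∞
6·60 + 32 + 555 = 947 min
947 = 0·1440 + 947; 947 = 15·60 + 47 → 15:47, same day
→ 2023-02-14 15:47 RDH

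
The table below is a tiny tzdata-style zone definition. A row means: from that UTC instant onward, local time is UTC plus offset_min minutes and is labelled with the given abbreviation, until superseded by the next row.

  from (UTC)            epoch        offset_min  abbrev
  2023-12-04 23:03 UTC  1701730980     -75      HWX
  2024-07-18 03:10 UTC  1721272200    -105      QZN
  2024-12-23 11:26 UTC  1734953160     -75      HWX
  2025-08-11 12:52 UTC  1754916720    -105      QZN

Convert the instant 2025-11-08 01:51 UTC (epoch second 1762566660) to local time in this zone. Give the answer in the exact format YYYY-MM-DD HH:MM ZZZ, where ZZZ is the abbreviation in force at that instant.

2025-11-08 00:06 QZN

Query: 2025-11-08 01:51 UTC
Rule 4/4 (QZN, -01:45): 2025-08-11 12:52 UTC ≤ query < +∞
1·60 + 51 - 105 = 6 min
6 = 0·1440 + 6; 6 = 0·60 + 6 → 00:06, same day
→ 2025-11-08 00:06 QZN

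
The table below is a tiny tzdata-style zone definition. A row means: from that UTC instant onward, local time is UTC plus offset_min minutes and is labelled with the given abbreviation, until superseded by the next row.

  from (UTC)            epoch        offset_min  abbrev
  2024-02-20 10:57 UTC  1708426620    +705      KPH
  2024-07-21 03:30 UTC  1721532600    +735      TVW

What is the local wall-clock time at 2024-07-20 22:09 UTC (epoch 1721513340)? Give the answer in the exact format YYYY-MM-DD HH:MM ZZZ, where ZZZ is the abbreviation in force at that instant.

2024-07-21 09:54 KPH

Query: 2024-07-20 22:09 UTC
Rule 1/2 (KPH, +11:45): 2024-02-20 10:57 UTC ≤ query < 2024-07-21 03:30 UTC
22·60 + 9 + 705 = 2034 min
2034 = 1·1440 + 594; 594 = 9·60 + 54 → 09:54, 2024-07-20 + 1 day = 2024-07-21
→ 2024-07-21 09:54 KPH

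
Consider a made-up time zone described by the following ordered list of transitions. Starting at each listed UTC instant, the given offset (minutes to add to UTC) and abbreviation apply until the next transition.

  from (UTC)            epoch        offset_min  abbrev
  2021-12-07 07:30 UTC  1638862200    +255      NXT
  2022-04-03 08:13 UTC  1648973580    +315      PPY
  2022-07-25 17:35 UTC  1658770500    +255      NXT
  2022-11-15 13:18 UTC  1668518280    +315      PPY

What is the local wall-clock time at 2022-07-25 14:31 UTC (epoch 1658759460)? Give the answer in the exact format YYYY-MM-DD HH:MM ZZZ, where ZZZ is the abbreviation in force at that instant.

2022-07-25 19:46 PPY

Query: 2022-07-25 14:31 UTC
Rule 2/4 (PPY, +05:15): 2022-04-03 08:13 UTC ≤ query < 2022-07-25 17:35 UTC
14·60 + 31 + 315 = 1186 min
1186 = 0·1440 + 1186; 1186 = 19·60 + 46 → 19:46, same day
→ 2022-07-25 19:46 PPY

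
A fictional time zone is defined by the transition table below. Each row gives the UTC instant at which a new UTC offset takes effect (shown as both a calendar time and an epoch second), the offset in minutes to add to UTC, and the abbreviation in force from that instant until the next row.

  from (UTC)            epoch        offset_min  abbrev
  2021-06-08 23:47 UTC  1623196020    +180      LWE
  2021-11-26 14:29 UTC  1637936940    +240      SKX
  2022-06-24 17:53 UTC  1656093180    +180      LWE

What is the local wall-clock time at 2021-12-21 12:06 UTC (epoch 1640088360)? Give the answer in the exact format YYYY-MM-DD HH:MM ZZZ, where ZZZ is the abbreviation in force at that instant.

Query: 2021-12-21 12:06 UTC
Rule 2/3 (SKX, +04:00): 2021-11-26 14:29 UTC ≤ query < 2022-06-24 17:53 UTC
12·60 + 6 + 240 = 966 min
966 = 0·1440 + 966; 966 = 16·60 + 6 → 16:06, same day
→ 2021-12-21 16:06 SKX

2021-12-21 16:06 SKX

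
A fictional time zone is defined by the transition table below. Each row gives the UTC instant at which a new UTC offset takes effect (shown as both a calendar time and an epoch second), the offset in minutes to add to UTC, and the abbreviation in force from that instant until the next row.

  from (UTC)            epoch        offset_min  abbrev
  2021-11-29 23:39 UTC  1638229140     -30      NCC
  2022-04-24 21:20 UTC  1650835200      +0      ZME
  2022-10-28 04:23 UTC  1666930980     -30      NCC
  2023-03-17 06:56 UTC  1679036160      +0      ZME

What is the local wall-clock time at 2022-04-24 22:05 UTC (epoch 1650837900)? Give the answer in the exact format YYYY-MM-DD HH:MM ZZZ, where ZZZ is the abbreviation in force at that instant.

2022-04-24 22:05 ZME

Query: 2022-04-24 22:05 UTC
Rule 2/4 (ZME, +00:00): 2022-04-24 21:20 UTC ≤ query < 2022-10-28 04:23 UTC
22·60 + 5 + 0 = 1325 min
1325 = 0·1440 + 1325; 1325 = 22·60 + 5 → 22:05, same day
→ 2022-04-24 22:05 ZME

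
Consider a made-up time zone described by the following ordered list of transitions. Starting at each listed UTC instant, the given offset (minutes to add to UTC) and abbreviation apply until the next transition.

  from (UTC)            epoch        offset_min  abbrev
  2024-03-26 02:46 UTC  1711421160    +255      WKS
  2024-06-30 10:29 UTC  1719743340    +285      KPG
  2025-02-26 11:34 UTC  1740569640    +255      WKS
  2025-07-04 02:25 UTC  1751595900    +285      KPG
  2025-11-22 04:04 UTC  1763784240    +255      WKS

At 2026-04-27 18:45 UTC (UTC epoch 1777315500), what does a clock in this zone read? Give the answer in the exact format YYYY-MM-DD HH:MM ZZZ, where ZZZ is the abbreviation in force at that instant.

Query: 2026-04-27 18:45 UTC
Rule 5/5 (WKS, +04:15): 2025-11-22 04:04 UTC ≤ query < +∞
18·60 + 45 + 255 = 1380 min
1380 = 0·1440 + 1380; 1380 = 23·60 + 0 → 23:00, same day
→ 2026-04-27 23:00 WKS

2026-04-27 23:00 WKS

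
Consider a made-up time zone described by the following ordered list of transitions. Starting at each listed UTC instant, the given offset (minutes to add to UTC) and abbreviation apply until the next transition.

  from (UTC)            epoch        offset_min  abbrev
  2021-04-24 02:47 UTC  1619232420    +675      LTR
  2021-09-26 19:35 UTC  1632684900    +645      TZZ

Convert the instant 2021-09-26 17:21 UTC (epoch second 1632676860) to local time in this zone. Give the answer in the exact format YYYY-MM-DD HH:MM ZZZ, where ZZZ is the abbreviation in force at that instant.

Query: 2021-09-26 17:21 UTC
Rule 1/2 (LTR, +11:15): 2021-04-24 02:47 UTC ≤ query < 2021-09-26 19:35 UTC
17·60 + 21 + 675 = 1716 min
1716 = 1·1440 + 276; 276 = 4·60 + 36 → 04:36, 2021-09-26 + 1 day = 2021-09-27
→ 2021-09-27 04:36 LTR

2021-09-27 04:36 LTR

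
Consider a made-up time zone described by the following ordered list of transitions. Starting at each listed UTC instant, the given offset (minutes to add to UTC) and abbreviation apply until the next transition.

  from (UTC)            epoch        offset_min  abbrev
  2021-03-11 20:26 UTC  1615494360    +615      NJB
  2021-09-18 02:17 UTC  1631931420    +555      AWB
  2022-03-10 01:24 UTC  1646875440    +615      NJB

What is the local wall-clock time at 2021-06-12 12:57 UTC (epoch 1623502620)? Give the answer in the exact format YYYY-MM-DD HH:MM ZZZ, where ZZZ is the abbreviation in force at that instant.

Query: 2021-06-12 12:57 UTC
Rule 1/3 (NJB, +10:15): 2021-03-11 20:26 UTC ≤ query < 2021-09-18 02:17 UTC
12·60 + 57 + 615 = 1392 min
1392 = 0·1440 + 1392; 1392 = 23·60 + 12 → 23:12, same day
→ 2021-06-12 23:12 NJB

2021-06-12 23:12 NJB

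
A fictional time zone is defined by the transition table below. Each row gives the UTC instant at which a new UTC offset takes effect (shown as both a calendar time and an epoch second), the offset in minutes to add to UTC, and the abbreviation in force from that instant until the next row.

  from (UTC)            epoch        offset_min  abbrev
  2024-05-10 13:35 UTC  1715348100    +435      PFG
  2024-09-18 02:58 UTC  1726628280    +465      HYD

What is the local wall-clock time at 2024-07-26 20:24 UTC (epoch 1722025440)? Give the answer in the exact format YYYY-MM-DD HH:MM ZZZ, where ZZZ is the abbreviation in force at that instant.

Query: 2024-07-26 20:24 UTC
Rule 1/2 (PFG, +07:15): 2024-05-10 13:35 UTC ≤ query < 2024-09-18 02:58 UTC
20·60 + 24 + 435 = 1659 min
1659 = 1·1440 + 219; 219 = 3·60 + 39 → 03:39, 2024-07-26 + 1 day = 2024-07-27
→ 2024-07-27 03:39 PFG

2024-07-27 03:39 PFG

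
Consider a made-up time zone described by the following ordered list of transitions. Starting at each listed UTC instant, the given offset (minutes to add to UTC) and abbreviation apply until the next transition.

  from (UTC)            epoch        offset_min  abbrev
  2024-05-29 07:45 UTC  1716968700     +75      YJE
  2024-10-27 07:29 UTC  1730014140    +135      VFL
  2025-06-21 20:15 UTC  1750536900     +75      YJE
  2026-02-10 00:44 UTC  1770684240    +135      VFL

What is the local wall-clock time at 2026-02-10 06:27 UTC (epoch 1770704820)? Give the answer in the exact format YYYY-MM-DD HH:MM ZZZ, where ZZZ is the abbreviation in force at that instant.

2026-02-10 08:42 VFL

Query: 2026-02-10 06:27 UTC
Rule 4/4 (VFL, +02:15): 2026-02-10 00:44 UTC ≤ query < +∞
6·60 + 27 + 135 = 522 min
522 = 0·1440 + 522; 522 = 8·60 + 42 → 08:42, same day
→ 2026-02-10 08:42 VFL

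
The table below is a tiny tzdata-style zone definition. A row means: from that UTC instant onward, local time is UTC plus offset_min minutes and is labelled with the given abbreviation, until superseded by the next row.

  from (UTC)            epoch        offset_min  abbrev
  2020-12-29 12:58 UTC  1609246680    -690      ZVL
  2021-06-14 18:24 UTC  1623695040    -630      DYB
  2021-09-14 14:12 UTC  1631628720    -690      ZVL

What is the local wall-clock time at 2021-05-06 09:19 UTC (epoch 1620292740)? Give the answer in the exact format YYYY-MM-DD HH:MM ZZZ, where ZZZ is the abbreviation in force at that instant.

Query: 2021-05-06 09:19 UTC
Rule 1/3 (ZVL, -11:30): 2020-12-29 12:58 UTC ≤ query < 2021-06-14 18:24 UTC
9·60 + 19 - 690 = -131 min
-131 = -1·1440 + 1309; 1309 = 21·60 + 49 → 21:49, 2021-05-06 - 1 day = 2021-05-05
→ 2021-05-05 21:49 ZVL

2021-05-05 21:49 ZVL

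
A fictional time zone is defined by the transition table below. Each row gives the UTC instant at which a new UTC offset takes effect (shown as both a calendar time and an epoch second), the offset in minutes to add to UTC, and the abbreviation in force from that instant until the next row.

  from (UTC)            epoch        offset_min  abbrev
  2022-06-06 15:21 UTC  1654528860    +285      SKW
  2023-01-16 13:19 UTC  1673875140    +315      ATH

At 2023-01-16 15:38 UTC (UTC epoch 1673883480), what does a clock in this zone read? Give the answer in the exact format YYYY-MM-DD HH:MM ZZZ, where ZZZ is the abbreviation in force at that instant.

2023-01-16 20:53 ATH

Query: 2023-01-16 15:38 UTC
Rule 2/2 (ATH, +05:15): 2023-01-16 13:19 UTC ≤ query < +∞
15·60 + 38 + 315 = 1253 min
1253 = 0·1440 + 1253; 1253 = 20·60 + 53 → 20:53, same day
→ 2023-01-16 20:53 ATH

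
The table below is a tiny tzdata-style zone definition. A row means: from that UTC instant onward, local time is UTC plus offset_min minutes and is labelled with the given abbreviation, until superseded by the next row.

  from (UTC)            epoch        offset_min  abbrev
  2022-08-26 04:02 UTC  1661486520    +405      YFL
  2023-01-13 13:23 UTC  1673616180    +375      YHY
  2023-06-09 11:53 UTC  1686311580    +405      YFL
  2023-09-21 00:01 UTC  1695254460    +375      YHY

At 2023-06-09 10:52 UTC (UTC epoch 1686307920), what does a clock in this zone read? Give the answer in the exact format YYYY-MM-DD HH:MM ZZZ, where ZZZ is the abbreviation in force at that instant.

Query: 2023-06-09 10:52 UTC
Rule 2/4 (YHY, +06:15): 2023-01-13 13:23 UTC ≤ query < 2023-06-09 11:53 UTC
10·60 + 52 + 375 = 1027 min
1027 = 0·1440 + 1027; 1027 = 17·60 + 7 → 17:07, same day
→ 2023-06-09 17:07 YHY

2023-06-09 17:07 YHY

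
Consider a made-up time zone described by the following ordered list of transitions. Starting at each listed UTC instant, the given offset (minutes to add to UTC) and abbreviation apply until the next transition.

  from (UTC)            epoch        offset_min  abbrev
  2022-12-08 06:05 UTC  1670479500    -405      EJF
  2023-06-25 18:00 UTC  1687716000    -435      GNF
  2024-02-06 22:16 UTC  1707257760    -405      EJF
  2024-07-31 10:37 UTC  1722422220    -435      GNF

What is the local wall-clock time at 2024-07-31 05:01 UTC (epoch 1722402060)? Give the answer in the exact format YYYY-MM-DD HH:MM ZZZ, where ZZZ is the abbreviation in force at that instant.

2024-07-30 22:16 EJF

Query: 2024-07-31 05:01 UTC
Rule 3/4 (EJF, -06:45): 2024-02-06 22:16 UTC ≤ query < 2024-07-31 10:37 UTC
5·60 + 1 - 405 = -104 min
-104 = -1·1440 + 1336; 1336 = 22·60 + 16 → 22:16, 2024-07-31 - 1 day = 2024-07-30
→ 2024-07-30 22:16 EJF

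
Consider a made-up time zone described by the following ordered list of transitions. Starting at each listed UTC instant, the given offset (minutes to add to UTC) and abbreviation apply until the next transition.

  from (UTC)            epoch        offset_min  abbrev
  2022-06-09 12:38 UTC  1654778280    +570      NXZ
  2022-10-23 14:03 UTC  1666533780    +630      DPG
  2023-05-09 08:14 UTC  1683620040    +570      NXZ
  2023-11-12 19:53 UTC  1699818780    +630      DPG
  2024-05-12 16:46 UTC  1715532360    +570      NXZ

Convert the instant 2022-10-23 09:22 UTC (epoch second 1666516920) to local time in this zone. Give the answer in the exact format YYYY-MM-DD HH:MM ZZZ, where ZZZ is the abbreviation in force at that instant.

2022-10-23 18:52 NXZ

Query: 2022-10-23 09:22 UTC
Rule 1/5 (NXZ, +09:30): 2022-06-09 12:38 UTC ≤ query < 2022-10-23 14:03 UTC
9·60 + 22 + 570 = 1132 min
1132 = 0·1440 + 1132; 1132 = 18·60 + 52 → 18:52, same day
→ 2022-10-23 18:52 NXZ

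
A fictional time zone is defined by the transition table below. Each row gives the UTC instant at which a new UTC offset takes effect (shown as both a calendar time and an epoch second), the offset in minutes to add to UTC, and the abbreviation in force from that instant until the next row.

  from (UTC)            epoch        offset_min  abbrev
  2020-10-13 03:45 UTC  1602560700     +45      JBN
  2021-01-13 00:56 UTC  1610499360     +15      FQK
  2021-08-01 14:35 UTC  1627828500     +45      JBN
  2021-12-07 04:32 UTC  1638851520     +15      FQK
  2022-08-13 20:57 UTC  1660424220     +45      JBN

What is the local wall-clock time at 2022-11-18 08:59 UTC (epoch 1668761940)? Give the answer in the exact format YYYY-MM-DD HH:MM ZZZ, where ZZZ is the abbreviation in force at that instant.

Query: 2022-11-18 08:59 UTC
Rule 5/5 (JBN, +00:45): 2022-08-13 20:57 UTC ≤ query < +∞
8·60 + 59 + 45 = 584 min
584 = 0·1440 + 584; 584 = 9·60 + 44 → 09:44, same day
→ 2022-11-18 09:44 JBN

2022-11-18 09:44 JBN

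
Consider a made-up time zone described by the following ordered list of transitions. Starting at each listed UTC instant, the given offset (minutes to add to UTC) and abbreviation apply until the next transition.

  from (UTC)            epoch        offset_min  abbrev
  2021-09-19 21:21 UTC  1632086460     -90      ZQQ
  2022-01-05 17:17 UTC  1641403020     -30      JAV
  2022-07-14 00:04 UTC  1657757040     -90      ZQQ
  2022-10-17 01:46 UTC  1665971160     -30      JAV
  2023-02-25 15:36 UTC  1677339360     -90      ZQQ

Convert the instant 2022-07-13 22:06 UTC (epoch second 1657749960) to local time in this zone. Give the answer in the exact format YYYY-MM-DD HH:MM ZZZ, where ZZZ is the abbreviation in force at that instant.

Query: 2022-07-13 22:06 UTC
Rule 2/5 (JAV, -00:30): 2022-01-05 17:17 UTC ≤ query < 2022-07-14 00:04 UTC
22·60 + 6 - 30 = 1296 min
1296 = 0·1440 + 1296; 1296 = 21·60 + 36 → 21:36, same day
→ 2022-07-13 21:36 JAV

2022-07-13 21:36 JAV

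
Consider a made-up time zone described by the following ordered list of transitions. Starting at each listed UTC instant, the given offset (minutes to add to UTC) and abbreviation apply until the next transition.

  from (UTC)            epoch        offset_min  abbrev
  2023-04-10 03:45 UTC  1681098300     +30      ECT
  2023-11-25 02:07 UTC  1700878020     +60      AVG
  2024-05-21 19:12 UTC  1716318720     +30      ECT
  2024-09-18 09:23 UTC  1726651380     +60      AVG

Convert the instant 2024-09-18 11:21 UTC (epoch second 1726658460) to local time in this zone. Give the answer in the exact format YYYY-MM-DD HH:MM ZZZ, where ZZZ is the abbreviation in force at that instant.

Query: 2024-09-18 11:21 UTC
Rule 4/4 (AVG, +01:00): 2024-09-18 09:23 UTC ≤ query < +∞
11·60 + 21 + 60 = 741 min
741 = 0·1440 + 741; 741 = 12·60 + 21 → 12:21, same day
→ 2024-09-18 12:21 AVG

2024-09-18 12:21 AVG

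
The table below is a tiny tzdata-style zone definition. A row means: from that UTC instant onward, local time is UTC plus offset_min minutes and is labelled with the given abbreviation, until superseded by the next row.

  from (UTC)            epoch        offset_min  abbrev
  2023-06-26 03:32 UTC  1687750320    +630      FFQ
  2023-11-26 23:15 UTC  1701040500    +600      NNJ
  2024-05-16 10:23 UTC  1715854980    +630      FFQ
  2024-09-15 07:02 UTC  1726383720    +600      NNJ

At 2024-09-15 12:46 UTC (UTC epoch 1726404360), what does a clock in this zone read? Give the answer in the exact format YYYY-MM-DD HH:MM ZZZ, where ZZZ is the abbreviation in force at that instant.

Query: 2024-09-15 12:46 UTC
Rule 4/4 (NNJ, +10:00): 2024-09-15 07:02 UTC ≤ query < +∞
12·60 + 46 + 600 = 1366 min
1366 = 0·1440 + 1366; 1366 = 22·60 + 46 → 22:46, same day
→ 2024-09-15 22:46 NNJ

2024-09-15 22:46 NNJ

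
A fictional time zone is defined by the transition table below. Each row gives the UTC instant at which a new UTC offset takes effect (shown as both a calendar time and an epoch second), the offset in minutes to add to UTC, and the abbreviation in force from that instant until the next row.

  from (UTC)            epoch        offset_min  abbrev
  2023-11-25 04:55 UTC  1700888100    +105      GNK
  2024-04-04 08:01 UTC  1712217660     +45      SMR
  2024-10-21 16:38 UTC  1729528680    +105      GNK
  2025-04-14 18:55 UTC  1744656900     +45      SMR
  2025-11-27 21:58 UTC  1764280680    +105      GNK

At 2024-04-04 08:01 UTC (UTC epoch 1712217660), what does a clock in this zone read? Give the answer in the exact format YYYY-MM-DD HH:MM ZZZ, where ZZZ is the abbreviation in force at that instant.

Query: 2024-04-04 08:01 UTC
Rule 2/5 (SMR, +00:45): 2024-04-04 08:01 UTC ≤ query < 2024-10-21 16:38 UTC
8·60 + 1 + 45 = 526 min
526 = 0·1440 + 526; 526 = 8·60 + 46 → 08:46, same day
→ 2024-04-04 08:46 SMR

2024-04-04 08:46 SMR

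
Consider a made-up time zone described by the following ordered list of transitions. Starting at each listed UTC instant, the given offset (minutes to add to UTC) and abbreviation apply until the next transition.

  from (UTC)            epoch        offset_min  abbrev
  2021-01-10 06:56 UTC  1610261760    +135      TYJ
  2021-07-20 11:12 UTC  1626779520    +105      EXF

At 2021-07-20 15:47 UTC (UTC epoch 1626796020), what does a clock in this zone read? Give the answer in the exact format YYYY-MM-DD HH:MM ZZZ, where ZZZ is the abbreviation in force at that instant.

Query: 2021-07-20 15:47 UTC
Rule 2/2 (EXF, +01:45): 2021-07-20 11:12 UTC ≤ query < +∞
15·60 + 47 + 105 = 1052 min
1052 = 0·1440 + 1052; 1052 = 17·60 + 32 → 17:32, same day
→ 2021-07-20 17:32 EXF

2021-07-20 17:32 EXF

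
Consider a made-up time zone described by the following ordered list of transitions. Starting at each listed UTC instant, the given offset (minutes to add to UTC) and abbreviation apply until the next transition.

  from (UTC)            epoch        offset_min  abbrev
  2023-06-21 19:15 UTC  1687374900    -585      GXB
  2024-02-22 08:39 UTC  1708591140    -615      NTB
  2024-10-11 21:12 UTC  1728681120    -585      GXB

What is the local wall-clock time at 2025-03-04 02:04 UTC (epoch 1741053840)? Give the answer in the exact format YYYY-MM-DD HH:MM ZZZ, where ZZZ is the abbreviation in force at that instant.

Query: 2025-03-04 02:04 UTC
Rule 3/3 (GXB, -09:45): 2024-10-11 21:12 UTC ≤ query < +∞
2·60 + 4 - 585 = -461 min
-461 = -1·1440 + 979; 979 = 16·60 + 19 → 16:19, 2025-03-04 - 1 day = 2025-03-03
→ 2025-03-03 16:19 GXB

2025-03-03 16:19 GXB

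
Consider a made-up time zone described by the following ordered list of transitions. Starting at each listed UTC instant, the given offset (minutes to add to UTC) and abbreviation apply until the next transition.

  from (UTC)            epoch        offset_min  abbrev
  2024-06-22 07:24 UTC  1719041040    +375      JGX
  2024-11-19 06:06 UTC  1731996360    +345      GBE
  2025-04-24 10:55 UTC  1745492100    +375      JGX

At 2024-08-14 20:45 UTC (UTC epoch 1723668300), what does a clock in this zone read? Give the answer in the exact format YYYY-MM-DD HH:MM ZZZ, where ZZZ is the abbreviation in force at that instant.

2024-08-15 03:00 JGX

Query: 2024-08-14 20:45 UTC
Rule 1/3 (JGX, +06:15): 2024-06-22 07:24 UTC ≤ query < 2024-11-19 06:06 UTC
20·60 + 45 + 375 = 1620 min
1620 = 1·1440 + 180; 180 = 3·60 + 0 → 03:00, 2024-08-14 + 1 day = 2024-08-15
→ 2024-08-15 03:00 JGX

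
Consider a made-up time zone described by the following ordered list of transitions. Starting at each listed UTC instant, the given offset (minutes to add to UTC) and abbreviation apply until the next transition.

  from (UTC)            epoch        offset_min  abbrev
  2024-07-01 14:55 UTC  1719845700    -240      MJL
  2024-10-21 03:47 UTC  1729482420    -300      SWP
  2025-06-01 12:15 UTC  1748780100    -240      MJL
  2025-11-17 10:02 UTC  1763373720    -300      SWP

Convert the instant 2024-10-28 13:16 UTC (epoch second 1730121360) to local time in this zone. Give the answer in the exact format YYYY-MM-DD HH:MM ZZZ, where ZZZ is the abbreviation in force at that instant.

2024-10-28 08:16 SWP

Query: 2024-10-28 13:16 UTC
Rule 2/4 (SWP, -05:00): 2024-10-21 03:47 UTC ≤ query < 2025-06-01 12:15 UTC
13·60 + 16 - 300 = 496 min
496 = 0·1440 + 496; 496 = 8·60 + 16 → 08:16, same day
→ 2024-10-28 08:16 SWP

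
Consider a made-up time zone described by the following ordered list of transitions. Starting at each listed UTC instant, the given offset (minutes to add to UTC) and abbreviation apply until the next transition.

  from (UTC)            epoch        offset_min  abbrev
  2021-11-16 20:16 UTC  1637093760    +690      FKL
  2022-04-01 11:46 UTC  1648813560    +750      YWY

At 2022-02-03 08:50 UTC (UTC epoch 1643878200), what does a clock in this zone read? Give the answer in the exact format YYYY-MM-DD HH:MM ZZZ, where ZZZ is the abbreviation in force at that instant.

2022-02-03 20:20 FKL

Query: 2022-02-03 08:50 UTC
Rule 1/2 (FKL, +11:30): 2021-11-16 20:16 UTC ≤ query < 2022-04-01 11:46 UTC
8·60 + 50 + 690 = 1220 min
1220 = 0·1440 + 1220; 1220 = 20·60 + 20 → 20:20, same day
→ 2022-02-03 20:20 FKL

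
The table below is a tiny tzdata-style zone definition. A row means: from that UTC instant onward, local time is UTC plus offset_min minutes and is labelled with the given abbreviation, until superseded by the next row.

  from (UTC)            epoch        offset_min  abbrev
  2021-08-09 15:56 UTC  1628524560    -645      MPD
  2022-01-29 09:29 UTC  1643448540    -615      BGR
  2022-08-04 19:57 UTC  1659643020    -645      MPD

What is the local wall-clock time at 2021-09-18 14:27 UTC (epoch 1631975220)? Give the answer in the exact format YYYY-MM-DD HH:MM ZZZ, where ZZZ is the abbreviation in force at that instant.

2021-09-18 03:42 MPD

Query: 2021-09-18 14:27 UTC
Rule 1/3 (MPD, -10:45): 2021-08-09 15:56 UTC ≤ query < 2022-01-29 09:29 UTC
14·60 + 27 - 645 = 222 min
222 = 0·1440 + 222; 222 = 3·60 + 42 → 03:42, same day
→ 2021-09-18 03:42 MPD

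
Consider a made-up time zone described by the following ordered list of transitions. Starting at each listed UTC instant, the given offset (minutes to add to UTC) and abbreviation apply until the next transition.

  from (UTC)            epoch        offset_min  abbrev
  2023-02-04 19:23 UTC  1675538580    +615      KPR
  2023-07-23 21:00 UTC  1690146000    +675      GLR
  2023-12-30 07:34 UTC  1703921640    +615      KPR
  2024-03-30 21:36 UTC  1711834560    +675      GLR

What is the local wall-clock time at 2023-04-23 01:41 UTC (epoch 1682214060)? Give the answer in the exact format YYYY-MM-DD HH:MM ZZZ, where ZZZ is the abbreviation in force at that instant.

2023-04-23 11:56 KPR

Query: 2023-04-23 01:41 UTC
Rule 1/4 (KPR, +10:15): 2023-02-04 19:23 UTC ≤ query < 2023-07-23 21:00 UTC
1·60 + 41 + 615 = 716 min
716 = 0·1440 + 716; 716 = 11·60 + 56 → 11:56, same day
→ 2023-04-23 11:56 KPR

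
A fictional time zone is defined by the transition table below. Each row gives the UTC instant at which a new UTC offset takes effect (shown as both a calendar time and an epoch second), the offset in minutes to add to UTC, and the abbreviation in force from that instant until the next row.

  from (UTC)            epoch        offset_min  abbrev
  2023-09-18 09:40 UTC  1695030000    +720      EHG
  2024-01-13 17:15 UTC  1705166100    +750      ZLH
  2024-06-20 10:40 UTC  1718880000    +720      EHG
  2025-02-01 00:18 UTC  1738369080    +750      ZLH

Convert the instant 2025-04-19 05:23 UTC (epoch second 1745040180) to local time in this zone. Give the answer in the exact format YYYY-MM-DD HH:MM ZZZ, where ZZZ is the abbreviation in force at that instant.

2025-04-19 17:53 ZLH

Query: 2025-04-19 05:23 UTC
Rule 4/4 (ZLH, +12:30): 2025-02-01 00:18 UTC ≤ query < +∞
5·60 + 23 + 750 = 1073 min
1073 = 0·1440 + 1073; 1073 = 17·60 + 53 → 17:53, same day
→ 2025-04-19 17:53 ZLH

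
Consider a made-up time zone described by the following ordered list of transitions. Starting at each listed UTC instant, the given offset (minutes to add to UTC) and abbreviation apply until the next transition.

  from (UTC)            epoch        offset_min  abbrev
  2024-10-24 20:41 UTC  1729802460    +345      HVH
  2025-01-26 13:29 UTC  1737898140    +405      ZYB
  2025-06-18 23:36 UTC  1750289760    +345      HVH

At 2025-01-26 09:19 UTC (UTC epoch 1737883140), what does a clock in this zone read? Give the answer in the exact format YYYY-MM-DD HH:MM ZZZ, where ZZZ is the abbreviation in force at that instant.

Query: 2025-01-26 09:19 UTC
Rule 1/3 (HVH, +05:45): 2024-10-24 20:41 UTC ≤ query < 2025-01-26 13:29 UTC
9·60 + 19 + 345 = 904 min
904 = 0·1440 + 904; 904 = 15·60 + 4 → 15:04, same day
→ 2025-01-26 15:04 HVH

2025-01-26 15:04 HVH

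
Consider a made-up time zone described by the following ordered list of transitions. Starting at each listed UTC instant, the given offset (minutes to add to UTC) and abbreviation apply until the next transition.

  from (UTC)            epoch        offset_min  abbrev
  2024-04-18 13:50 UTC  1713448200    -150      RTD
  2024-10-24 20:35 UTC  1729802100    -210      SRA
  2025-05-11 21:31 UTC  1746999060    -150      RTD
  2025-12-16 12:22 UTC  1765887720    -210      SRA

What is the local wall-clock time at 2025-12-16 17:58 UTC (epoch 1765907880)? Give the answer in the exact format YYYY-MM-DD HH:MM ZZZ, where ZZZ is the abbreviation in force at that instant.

Query: 2025-12-16 17:58 UTC
Rule 4/4 (SRA, -03:30): 2025-12-16 12:22 UTC ≤ query < +∞
17·60 + 58 - 210 = 868 min
868 = 0·1440 + 868; 868 = 14·60 + 28 → 14:28, same day
→ 2025-12-16 14:28 SRA

2025-12-16 14:28 SRA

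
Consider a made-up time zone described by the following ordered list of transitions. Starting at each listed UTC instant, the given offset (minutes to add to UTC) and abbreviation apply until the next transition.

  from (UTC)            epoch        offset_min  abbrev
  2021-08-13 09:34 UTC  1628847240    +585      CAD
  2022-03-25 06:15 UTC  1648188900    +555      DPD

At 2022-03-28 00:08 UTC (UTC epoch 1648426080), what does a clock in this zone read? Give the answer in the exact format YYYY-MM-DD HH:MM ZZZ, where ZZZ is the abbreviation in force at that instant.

2022-03-28 09:23 DPD

Query: 2022-03-28 00:08 UTC
Rule 2/2 (DPD, +09:15): 2022-03-25 06:15 UTC ≤ query < +∞
0·60 + 8 + 555 = 563 min
563 = 0·1440 + 563; 563 = 9·60 + 23 → 09:23, same day
→ 2022-03-28 09:23 DPD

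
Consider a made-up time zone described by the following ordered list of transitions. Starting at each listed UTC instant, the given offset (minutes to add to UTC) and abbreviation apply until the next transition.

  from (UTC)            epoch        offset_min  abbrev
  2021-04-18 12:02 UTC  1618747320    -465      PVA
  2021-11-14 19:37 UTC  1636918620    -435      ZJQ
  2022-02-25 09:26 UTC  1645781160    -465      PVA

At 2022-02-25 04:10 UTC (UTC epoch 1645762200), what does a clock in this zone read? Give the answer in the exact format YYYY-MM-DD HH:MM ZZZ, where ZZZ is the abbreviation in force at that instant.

Query: 2022-02-25 04:10 UTC
Rule 2/3 (ZJQ, -07:15): 2021-11-14 19:37 UTC ≤ query < 2022-02-25 09:26 UTC
4·60 + 10 - 435 = -185 min
-185 = -1·1440 + 1255; 1255 = 20·60 + 55 → 20:55, 2022-02-25 - 1 day = 2022-02-24
→ 2022-02-24 20:55 ZJQ

2022-02-24 20:55 ZJQ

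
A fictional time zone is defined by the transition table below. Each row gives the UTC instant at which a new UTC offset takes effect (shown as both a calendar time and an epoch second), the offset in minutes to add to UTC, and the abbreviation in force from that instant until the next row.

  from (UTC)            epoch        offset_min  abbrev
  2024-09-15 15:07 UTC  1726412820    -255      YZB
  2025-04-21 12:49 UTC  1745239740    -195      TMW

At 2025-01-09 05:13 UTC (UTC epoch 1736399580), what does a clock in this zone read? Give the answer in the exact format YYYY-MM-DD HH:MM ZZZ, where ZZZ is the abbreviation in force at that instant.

2025-01-09 00:58 YZB

Query: 2025-01-09 05:13 UTC
Rule 1/2 (YZB, -04:15): 2024-09-15 15:07 UTC ≤ query < 2025-04-21 12:49 UTC
5·60 + 13 - 255 = 58 min
58 = 0·1440 + 58; 58 = 0·60 + 58 → 00:58, same day
→ 2025-01-09 00:58 YZB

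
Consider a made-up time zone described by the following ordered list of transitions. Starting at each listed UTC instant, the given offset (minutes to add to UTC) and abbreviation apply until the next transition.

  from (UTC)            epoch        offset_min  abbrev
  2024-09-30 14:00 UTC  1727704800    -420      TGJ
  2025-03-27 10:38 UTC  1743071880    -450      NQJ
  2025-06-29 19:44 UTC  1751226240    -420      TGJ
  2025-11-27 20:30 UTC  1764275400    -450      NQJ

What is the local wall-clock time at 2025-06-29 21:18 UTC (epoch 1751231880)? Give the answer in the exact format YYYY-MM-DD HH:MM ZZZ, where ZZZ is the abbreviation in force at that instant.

2025-06-29 14:18 TGJ

Query: 2025-06-29 21:18 UTC
Rule 3/4 (TGJ, -07:00): 2025-06-29 19:44 UTC ≤ query < 2025-11-27 20:30 UTC
21·60 + 18 - 420 = 858 min
858 = 0·1440 + 858; 858 = 14·60 + 18 → 14:18, same day
→ 2025-06-29 14:18 TGJ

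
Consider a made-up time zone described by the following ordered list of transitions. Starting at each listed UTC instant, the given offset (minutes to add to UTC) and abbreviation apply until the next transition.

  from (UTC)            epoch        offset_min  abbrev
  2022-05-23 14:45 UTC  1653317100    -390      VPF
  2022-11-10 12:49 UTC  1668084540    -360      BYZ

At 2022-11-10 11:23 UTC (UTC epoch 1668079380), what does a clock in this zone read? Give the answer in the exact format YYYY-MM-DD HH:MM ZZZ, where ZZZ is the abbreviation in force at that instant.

2022-11-10 04:53 VPF

Query: 2022-11-10 11:23 UTC
Rule 1/2 (VPF, -06:30): 2022-05-23 14:45 UTC ≤ query < 2022-11-10 12:49 UTC
11·60 + 23 - 390 = 293 min
293 = 0·1440 + 293; 293 = 4·60 + 53 → 04:53, same day
→ 2022-11-10 04:53 VPF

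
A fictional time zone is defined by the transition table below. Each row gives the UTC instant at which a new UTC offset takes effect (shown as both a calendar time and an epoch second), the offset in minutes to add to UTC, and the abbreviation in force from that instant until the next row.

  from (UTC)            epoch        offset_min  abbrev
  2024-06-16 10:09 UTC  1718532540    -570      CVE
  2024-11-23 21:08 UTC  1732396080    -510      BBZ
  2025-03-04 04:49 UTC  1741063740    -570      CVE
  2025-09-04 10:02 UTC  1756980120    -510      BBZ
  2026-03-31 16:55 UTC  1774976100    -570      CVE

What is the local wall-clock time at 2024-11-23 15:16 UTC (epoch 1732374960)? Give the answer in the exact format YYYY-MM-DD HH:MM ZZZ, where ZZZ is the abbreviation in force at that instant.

Query: 2024-11-23 15:16 UTC
Rule 1/5 (CVE, -09:30): 2024-06-16 10:09 UTC ≤ query < 2024-11-23 21:08 UTC
15·60 + 16 - 570 = 346 min
346 = 0·1440 + 346; 346 = 5·60 + 46 → 05:46, same day
→ 2024-11-23 05:46 CVE

2024-11-23 05:46 CVE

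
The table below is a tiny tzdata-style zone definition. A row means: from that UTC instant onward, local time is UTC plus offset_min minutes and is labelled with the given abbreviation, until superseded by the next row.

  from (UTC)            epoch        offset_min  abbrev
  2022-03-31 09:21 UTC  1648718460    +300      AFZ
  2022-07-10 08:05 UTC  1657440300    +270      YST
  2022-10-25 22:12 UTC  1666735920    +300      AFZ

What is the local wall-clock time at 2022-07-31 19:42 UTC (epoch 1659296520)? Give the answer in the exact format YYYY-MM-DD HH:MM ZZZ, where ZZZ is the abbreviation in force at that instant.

Query: 2022-07-31 19:42 UTC
Rule 2/3 (YST, +04:30): 2022-07-10 08:05 UTC ≤ query < 2022-10-25 22:12 UTC
19·60 + 42 + 270 = 1452 min
1452 = 1·1440 + 12; 12 = 0·60 + 12 → 00:12, 2022-07-31 + 1 day = 2022-08-01
→ 2022-08-01 00:12 YST

2022-08-01 00:12 YST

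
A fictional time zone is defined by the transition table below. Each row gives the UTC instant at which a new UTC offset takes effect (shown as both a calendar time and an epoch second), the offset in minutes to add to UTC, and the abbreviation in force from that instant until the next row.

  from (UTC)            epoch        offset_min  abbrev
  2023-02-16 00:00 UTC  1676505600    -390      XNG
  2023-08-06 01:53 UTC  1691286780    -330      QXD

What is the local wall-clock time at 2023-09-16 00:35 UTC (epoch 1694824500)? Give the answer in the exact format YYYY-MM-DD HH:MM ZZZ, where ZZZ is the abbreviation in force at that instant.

Query: 2023-09-16 00:35 UTC
Rule 2/2 (QXD, -05:30): 2023-08-06 01:53 UTC ≤ query < +∞
0·60 + 35 - 330 = -295 min
-295 = -1·1440 + 1145; 1145 = 19·60 + 5 → 19:05, 2023-09-16 - 1 day = 2023-09-15
→ 2023-09-15 19:05 QXD

2023-09-15 19:05 QXD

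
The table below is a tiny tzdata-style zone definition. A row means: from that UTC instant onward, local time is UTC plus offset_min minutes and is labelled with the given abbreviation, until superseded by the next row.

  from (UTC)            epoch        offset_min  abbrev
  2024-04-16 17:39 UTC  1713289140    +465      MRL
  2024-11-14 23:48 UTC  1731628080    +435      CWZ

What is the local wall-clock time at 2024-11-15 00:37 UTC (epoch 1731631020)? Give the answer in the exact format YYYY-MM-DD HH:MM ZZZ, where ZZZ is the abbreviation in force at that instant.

Query: 2024-11-15 00:37 UTC
Rule 2/2 (CWZ, +07:15): 2024-11-14 23:48 UTC ≤ query < +∞
0·60 + 37 + 435 = 472 min
472 = 0·1440 + 472; 472 = 7·60 + 52 → 07:52, same day
→ 2024-11-15 07:52 CWZ

2024-11-15 07:52 CWZ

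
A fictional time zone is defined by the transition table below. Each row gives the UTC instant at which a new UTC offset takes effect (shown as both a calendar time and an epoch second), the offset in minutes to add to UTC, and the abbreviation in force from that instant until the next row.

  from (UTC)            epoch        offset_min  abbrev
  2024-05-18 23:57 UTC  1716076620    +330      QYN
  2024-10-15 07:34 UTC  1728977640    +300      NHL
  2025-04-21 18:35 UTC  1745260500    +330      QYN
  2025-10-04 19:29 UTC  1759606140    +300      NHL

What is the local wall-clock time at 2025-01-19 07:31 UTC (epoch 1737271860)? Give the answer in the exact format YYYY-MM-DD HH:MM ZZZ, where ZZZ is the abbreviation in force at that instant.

2025-01-19 12:31 NHL

Query: 2025-01-19 07:31 UTC
Rule 2/4 (NHL, +05:00): 2024-10-15 07:34 UTC ≤ query < 2025-04-21 18:35 UTC
7·60 + 31 + 300 = 751 min
751 = 0·1440 + 751; 751 = 12·60 + 31 → 12:31, same day
→ 2025-01-19 12:31 NHL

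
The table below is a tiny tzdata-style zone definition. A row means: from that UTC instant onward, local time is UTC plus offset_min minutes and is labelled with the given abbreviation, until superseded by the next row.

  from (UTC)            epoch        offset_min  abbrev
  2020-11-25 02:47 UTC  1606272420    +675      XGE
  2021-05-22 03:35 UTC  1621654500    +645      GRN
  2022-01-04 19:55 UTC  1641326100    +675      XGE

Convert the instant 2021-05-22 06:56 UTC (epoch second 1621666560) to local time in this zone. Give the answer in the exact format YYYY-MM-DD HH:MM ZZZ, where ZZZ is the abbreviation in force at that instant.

Query: 2021-05-22 06:56 UTC
Rule 2/3 (GRN, +10:45): 2021-05-22 03:35 UTC ≤ query < 2022-01-04 19:55 UTC
6·60 + 56 + 645 = 1061 min
1061 = 0·1440 + 1061; 1061 = 17·60 + 41 → 17:41, same day
→ 2021-05-22 17:41 GRN

2021-05-22 17:41 GRN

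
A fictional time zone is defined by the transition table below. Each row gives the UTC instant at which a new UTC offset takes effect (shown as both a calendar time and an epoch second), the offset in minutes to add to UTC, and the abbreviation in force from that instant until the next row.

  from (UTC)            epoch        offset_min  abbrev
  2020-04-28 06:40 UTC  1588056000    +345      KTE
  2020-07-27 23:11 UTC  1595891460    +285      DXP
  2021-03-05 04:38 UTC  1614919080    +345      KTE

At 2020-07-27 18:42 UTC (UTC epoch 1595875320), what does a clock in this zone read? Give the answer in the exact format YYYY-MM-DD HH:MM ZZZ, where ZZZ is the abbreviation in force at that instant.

2020-07-28 00:27 KTE

Query: 2020-07-27 18:42 UTC
Rule 1/3 (KTE, +05:45): 2020-04-28 06:40 UTC ≤ query < 2020-07-27 23:11 UTC
18·60 + 42 + 345 = 1467 min
1467 = 1·1440 + 27; 27 = 0·60 + 27 → 00:27, 2020-07-27 + 1 day = 2020-07-28
→ 2020-07-28 00:27 KTE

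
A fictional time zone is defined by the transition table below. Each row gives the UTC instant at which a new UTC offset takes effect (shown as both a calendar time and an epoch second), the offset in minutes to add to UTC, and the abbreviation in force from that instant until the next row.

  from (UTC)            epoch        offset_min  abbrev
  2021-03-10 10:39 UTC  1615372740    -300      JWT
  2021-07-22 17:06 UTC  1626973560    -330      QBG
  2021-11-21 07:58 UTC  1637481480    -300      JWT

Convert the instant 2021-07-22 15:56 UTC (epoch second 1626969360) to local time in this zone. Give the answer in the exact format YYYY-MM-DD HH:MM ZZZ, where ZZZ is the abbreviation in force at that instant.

Query: 2021-07-22 15:56 UTC
Rule 1/3 (JWT, -05:00): 2021-03-10 10:39 UTC ≤ query < 2021-07-22 17:06 UTC
15·60 + 56 - 300 = 656 min
656 = 0·1440 + 656; 656 = 10·60 + 56 → 10:56, same day
→ 2021-07-22 10:56 JWT

2021-07-22 10:56 JWT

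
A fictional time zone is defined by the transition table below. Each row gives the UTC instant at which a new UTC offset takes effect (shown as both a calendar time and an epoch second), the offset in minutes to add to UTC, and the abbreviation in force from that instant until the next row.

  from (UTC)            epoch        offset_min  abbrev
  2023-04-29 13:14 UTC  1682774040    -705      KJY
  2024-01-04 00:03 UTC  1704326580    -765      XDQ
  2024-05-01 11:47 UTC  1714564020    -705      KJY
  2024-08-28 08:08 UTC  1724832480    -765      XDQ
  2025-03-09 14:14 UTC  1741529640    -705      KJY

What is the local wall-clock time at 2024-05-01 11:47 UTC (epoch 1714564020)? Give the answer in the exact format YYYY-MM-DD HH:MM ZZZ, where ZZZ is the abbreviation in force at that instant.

2024-05-01 00:02 KJY

Query: 2024-05-01 11:47 UTC
Rule 3/5 (KJY, -11:45): 2024-05-01 11:47 UTC ≤ query < 2024-08-28 08:08 UTC
11·60 + 47 - 705 = 2 min
2 = 0·1440 + 2; 2 = 0·60 + 2 → 00:02, same day
→ 2024-05-01 00:02 KJY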